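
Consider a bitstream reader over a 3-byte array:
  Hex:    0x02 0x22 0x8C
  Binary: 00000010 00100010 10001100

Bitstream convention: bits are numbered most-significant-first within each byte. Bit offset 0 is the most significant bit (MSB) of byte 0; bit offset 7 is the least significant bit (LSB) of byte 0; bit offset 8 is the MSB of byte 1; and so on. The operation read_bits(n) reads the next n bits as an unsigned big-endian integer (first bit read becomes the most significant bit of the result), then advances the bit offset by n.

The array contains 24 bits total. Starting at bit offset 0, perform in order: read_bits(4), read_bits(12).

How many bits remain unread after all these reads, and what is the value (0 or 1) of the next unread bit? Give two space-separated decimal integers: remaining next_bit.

Read 1: bits[0:4] width=4 -> value=0 (bin 0000); offset now 4 = byte 0 bit 4; 20 bits remain
Read 2: bits[4:16] width=12 -> value=546 (bin 001000100010); offset now 16 = byte 2 bit 0; 8 bits remain

Answer: 8 1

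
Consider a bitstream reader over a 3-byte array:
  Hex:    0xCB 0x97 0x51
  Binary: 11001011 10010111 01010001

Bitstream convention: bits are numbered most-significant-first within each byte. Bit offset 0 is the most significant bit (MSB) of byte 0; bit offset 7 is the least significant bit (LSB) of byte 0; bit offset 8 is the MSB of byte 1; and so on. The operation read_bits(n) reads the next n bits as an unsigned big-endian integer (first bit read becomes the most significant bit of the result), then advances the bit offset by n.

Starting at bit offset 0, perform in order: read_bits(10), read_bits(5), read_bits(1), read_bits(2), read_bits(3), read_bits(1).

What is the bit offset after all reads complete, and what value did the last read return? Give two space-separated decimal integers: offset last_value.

Answer: 22 0

Derivation:
Read 1: bits[0:10] width=10 -> value=814 (bin 1100101110); offset now 10 = byte 1 bit 2; 14 bits remain
Read 2: bits[10:15] width=5 -> value=11 (bin 01011); offset now 15 = byte 1 bit 7; 9 bits remain
Read 3: bits[15:16] width=1 -> value=1 (bin 1); offset now 16 = byte 2 bit 0; 8 bits remain
Read 4: bits[16:18] width=2 -> value=1 (bin 01); offset now 18 = byte 2 bit 2; 6 bits remain
Read 5: bits[18:21] width=3 -> value=2 (bin 010); offset now 21 = byte 2 bit 5; 3 bits remain
Read 6: bits[21:22] width=1 -> value=0 (bin 0); offset now 22 = byte 2 bit 6; 2 bits remain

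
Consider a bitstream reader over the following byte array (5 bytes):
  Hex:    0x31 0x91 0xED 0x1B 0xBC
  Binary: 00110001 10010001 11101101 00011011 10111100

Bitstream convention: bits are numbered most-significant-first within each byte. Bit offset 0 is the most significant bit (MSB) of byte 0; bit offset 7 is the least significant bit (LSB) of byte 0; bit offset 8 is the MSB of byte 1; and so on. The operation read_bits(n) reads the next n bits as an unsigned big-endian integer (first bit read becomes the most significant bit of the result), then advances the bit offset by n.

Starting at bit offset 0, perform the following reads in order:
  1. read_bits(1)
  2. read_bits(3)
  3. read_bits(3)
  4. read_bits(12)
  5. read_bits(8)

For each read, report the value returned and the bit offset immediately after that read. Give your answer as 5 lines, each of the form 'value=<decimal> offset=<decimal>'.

Read 1: bits[0:1] width=1 -> value=0 (bin 0); offset now 1 = byte 0 bit 1; 39 bits remain
Read 2: bits[1:4] width=3 -> value=3 (bin 011); offset now 4 = byte 0 bit 4; 36 bits remain
Read 3: bits[4:7] width=3 -> value=0 (bin 000); offset now 7 = byte 0 bit 7; 33 bits remain
Read 4: bits[7:19] width=12 -> value=3215 (bin 110010001111); offset now 19 = byte 2 bit 3; 21 bits remain
Read 5: bits[19:27] width=8 -> value=104 (bin 01101000); offset now 27 = byte 3 bit 3; 13 bits remain

Answer: value=0 offset=1
value=3 offset=4
value=0 offset=7
value=3215 offset=19
value=104 offset=27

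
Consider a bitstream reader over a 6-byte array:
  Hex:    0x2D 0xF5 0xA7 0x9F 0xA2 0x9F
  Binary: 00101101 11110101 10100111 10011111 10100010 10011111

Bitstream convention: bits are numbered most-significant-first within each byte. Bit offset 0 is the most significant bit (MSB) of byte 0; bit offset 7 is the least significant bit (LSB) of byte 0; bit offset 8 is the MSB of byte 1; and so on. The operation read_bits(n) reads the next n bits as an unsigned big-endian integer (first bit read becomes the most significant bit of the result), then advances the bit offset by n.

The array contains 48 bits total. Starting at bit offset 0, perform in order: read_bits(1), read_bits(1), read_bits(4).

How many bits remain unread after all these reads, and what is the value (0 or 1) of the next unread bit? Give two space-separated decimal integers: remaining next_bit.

Read 1: bits[0:1] width=1 -> value=0 (bin 0); offset now 1 = byte 0 bit 1; 47 bits remain
Read 2: bits[1:2] width=1 -> value=0 (bin 0); offset now 2 = byte 0 bit 2; 46 bits remain
Read 3: bits[2:6] width=4 -> value=11 (bin 1011); offset now 6 = byte 0 bit 6; 42 bits remain

Answer: 42 0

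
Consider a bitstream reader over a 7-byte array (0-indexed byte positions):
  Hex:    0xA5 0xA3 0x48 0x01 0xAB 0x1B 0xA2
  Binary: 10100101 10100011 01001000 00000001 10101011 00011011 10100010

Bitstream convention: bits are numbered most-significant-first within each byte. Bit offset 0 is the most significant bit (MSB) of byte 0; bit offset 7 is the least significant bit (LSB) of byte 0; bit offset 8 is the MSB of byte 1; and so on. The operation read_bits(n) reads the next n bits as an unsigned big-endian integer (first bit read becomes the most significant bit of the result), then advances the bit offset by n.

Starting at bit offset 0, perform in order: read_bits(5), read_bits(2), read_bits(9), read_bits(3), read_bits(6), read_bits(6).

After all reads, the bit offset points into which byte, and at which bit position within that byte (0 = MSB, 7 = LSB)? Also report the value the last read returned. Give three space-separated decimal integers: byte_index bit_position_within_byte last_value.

Answer: 3 7 0

Derivation:
Read 1: bits[0:5] width=5 -> value=20 (bin 10100); offset now 5 = byte 0 bit 5; 51 bits remain
Read 2: bits[5:7] width=2 -> value=2 (bin 10); offset now 7 = byte 0 bit 7; 49 bits remain
Read 3: bits[7:16] width=9 -> value=419 (bin 110100011); offset now 16 = byte 2 bit 0; 40 bits remain
Read 4: bits[16:19] width=3 -> value=2 (bin 010); offset now 19 = byte 2 bit 3; 37 bits remain
Read 5: bits[19:25] width=6 -> value=16 (bin 010000); offset now 25 = byte 3 bit 1; 31 bits remain
Read 6: bits[25:31] width=6 -> value=0 (bin 000000); offset now 31 = byte 3 bit 7; 25 bits remain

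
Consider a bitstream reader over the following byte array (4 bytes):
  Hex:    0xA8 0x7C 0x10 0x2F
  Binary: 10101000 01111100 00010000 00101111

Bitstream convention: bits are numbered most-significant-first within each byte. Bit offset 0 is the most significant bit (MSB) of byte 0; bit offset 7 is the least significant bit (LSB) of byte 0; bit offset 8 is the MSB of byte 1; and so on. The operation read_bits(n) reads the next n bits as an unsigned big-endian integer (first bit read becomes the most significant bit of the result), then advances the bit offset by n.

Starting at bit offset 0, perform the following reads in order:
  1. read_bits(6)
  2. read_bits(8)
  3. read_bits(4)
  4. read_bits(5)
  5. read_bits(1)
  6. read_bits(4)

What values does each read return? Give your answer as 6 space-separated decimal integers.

Answer: 42 31 0 8 0 2

Derivation:
Read 1: bits[0:6] width=6 -> value=42 (bin 101010); offset now 6 = byte 0 bit 6; 26 bits remain
Read 2: bits[6:14] width=8 -> value=31 (bin 00011111); offset now 14 = byte 1 bit 6; 18 bits remain
Read 3: bits[14:18] width=4 -> value=0 (bin 0000); offset now 18 = byte 2 bit 2; 14 bits remain
Read 4: bits[18:23] width=5 -> value=8 (bin 01000); offset now 23 = byte 2 bit 7; 9 bits remain
Read 5: bits[23:24] width=1 -> value=0 (bin 0); offset now 24 = byte 3 bit 0; 8 bits remain
Read 6: bits[24:28] width=4 -> value=2 (bin 0010); offset now 28 = byte 3 bit 4; 4 bits remain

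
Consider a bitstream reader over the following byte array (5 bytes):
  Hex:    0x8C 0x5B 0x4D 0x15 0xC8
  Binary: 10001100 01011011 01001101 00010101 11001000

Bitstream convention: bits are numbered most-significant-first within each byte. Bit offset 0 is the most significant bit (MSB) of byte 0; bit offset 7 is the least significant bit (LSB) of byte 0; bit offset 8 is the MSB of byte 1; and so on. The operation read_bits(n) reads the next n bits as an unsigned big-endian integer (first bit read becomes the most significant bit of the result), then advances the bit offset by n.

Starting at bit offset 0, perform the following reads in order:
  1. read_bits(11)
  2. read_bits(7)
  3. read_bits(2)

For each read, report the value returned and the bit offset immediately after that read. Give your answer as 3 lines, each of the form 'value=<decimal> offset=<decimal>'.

Read 1: bits[0:11] width=11 -> value=1122 (bin 10001100010); offset now 11 = byte 1 bit 3; 29 bits remain
Read 2: bits[11:18] width=7 -> value=109 (bin 1101101); offset now 18 = byte 2 bit 2; 22 bits remain
Read 3: bits[18:20] width=2 -> value=0 (bin 00); offset now 20 = byte 2 bit 4; 20 bits remain

Answer: value=1122 offset=11
value=109 offset=18
value=0 offset=20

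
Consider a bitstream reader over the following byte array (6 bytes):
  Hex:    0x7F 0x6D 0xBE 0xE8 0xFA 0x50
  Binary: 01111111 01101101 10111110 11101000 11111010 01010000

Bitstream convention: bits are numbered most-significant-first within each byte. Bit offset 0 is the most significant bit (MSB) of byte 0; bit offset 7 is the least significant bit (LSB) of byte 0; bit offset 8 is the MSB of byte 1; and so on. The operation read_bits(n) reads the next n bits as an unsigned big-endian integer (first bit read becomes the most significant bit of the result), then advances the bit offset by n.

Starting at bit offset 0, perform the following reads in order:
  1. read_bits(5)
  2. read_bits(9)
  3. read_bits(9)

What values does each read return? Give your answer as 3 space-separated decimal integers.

Answer: 15 475 223

Derivation:
Read 1: bits[0:5] width=5 -> value=15 (bin 01111); offset now 5 = byte 0 bit 5; 43 bits remain
Read 2: bits[5:14] width=9 -> value=475 (bin 111011011); offset now 14 = byte 1 bit 6; 34 bits remain
Read 3: bits[14:23] width=9 -> value=223 (bin 011011111); offset now 23 = byte 2 bit 7; 25 bits remain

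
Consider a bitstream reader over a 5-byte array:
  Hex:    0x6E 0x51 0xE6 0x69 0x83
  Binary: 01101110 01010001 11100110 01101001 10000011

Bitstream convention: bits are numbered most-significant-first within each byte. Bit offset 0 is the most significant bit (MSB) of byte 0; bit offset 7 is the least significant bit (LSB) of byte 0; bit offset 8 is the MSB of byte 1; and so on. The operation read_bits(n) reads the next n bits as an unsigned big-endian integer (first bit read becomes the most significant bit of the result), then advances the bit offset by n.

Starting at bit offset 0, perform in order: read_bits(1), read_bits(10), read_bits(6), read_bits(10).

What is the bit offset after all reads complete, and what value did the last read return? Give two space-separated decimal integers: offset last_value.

Read 1: bits[0:1] width=1 -> value=0 (bin 0); offset now 1 = byte 0 bit 1; 39 bits remain
Read 2: bits[1:11] width=10 -> value=882 (bin 1101110010); offset now 11 = byte 1 bit 3; 29 bits remain
Read 3: bits[11:17] width=6 -> value=35 (bin 100011); offset now 17 = byte 2 bit 1; 23 bits remain
Read 4: bits[17:27] width=10 -> value=819 (bin 1100110011); offset now 27 = byte 3 bit 3; 13 bits remain

Answer: 27 819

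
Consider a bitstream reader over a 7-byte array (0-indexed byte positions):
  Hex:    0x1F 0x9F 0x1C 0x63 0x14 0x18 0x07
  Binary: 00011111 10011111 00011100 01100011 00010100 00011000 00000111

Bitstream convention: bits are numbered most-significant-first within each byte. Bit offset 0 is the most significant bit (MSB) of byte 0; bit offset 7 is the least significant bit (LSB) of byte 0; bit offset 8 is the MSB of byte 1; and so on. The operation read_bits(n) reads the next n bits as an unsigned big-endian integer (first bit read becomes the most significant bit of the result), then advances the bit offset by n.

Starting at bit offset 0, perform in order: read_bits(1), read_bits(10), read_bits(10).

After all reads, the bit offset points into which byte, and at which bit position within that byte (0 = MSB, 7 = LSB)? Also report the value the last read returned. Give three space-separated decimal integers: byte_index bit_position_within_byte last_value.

Answer: 2 5 995

Derivation:
Read 1: bits[0:1] width=1 -> value=0 (bin 0); offset now 1 = byte 0 bit 1; 55 bits remain
Read 2: bits[1:11] width=10 -> value=252 (bin 0011111100); offset now 11 = byte 1 bit 3; 45 bits remain
Read 3: bits[11:21] width=10 -> value=995 (bin 1111100011); offset now 21 = byte 2 bit 5; 35 bits remain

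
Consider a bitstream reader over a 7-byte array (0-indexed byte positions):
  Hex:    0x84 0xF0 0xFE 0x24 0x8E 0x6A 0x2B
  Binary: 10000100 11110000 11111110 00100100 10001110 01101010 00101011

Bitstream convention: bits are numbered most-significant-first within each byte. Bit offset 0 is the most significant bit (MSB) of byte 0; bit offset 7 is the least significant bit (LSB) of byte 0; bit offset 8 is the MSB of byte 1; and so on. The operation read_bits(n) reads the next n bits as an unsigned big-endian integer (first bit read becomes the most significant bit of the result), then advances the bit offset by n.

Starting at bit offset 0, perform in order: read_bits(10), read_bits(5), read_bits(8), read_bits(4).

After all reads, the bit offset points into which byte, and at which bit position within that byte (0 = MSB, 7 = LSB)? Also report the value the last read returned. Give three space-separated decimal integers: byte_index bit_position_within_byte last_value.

Read 1: bits[0:10] width=10 -> value=531 (bin 1000010011); offset now 10 = byte 1 bit 2; 46 bits remain
Read 2: bits[10:15] width=5 -> value=24 (bin 11000); offset now 15 = byte 1 bit 7; 41 bits remain
Read 3: bits[15:23] width=8 -> value=127 (bin 01111111); offset now 23 = byte 2 bit 7; 33 bits remain
Read 4: bits[23:27] width=4 -> value=1 (bin 0001); offset now 27 = byte 3 bit 3; 29 bits remain

Answer: 3 3 1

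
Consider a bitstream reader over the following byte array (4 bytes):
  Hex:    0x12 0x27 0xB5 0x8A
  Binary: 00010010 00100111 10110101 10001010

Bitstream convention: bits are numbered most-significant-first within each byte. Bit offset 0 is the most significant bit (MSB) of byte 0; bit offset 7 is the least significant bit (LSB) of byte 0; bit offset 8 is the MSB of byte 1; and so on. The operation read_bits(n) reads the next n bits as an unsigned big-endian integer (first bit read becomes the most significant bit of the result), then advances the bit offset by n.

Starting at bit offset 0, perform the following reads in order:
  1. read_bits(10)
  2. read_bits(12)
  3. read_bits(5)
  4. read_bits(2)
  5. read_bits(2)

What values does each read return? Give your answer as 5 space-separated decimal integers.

Read 1: bits[0:10] width=10 -> value=72 (bin 0001001000); offset now 10 = byte 1 bit 2; 22 bits remain
Read 2: bits[10:22] width=12 -> value=2541 (bin 100111101101); offset now 22 = byte 2 bit 6; 10 bits remain
Read 3: bits[22:27] width=5 -> value=12 (bin 01100); offset now 27 = byte 3 bit 3; 5 bits remain
Read 4: bits[27:29] width=2 -> value=1 (bin 01); offset now 29 = byte 3 bit 5; 3 bits remain
Read 5: bits[29:31] width=2 -> value=1 (bin 01); offset now 31 = byte 3 bit 7; 1 bits remain

Answer: 72 2541 12 1 1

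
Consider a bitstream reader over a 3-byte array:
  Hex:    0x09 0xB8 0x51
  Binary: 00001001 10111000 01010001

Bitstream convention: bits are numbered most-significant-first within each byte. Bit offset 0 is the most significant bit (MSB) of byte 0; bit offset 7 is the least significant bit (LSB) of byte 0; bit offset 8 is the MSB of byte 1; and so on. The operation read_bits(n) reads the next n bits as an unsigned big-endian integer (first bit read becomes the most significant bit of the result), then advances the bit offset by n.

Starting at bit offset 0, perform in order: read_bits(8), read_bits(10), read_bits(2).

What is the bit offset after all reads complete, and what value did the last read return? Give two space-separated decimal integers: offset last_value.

Read 1: bits[0:8] width=8 -> value=9 (bin 00001001); offset now 8 = byte 1 bit 0; 16 bits remain
Read 2: bits[8:18] width=10 -> value=737 (bin 1011100001); offset now 18 = byte 2 bit 2; 6 bits remain
Read 3: bits[18:20] width=2 -> value=1 (bin 01); offset now 20 = byte 2 bit 4; 4 bits remain

Answer: 20 1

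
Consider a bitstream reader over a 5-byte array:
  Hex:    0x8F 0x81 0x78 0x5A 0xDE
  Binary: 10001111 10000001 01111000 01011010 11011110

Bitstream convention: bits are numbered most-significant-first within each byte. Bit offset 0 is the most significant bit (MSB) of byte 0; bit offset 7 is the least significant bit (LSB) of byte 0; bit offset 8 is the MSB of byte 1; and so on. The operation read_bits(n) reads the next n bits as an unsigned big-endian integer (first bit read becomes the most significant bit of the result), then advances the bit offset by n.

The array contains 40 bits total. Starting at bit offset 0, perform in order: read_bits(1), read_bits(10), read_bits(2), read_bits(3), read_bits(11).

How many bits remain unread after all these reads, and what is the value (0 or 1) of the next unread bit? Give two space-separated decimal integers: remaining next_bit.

Answer: 13 1

Derivation:
Read 1: bits[0:1] width=1 -> value=1 (bin 1); offset now 1 = byte 0 bit 1; 39 bits remain
Read 2: bits[1:11] width=10 -> value=124 (bin 0001111100); offset now 11 = byte 1 bit 3; 29 bits remain
Read 3: bits[11:13] width=2 -> value=0 (bin 00); offset now 13 = byte 1 bit 5; 27 bits remain
Read 4: bits[13:16] width=3 -> value=1 (bin 001); offset now 16 = byte 2 bit 0; 24 bits remain
Read 5: bits[16:27] width=11 -> value=962 (bin 01111000010); offset now 27 = byte 3 bit 3; 13 bits remain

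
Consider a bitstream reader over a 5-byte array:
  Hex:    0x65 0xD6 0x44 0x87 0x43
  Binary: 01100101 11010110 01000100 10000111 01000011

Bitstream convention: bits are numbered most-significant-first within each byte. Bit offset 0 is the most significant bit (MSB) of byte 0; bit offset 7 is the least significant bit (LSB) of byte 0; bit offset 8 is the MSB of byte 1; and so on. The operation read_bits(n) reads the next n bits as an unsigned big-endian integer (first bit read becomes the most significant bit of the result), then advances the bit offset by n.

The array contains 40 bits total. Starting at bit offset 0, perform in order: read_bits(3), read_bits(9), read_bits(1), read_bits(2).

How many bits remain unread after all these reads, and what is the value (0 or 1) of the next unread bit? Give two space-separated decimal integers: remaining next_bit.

Answer: 25 0

Derivation:
Read 1: bits[0:3] width=3 -> value=3 (bin 011); offset now 3 = byte 0 bit 3; 37 bits remain
Read 2: bits[3:12] width=9 -> value=93 (bin 001011101); offset now 12 = byte 1 bit 4; 28 bits remain
Read 3: bits[12:13] width=1 -> value=0 (bin 0); offset now 13 = byte 1 bit 5; 27 bits remain
Read 4: bits[13:15] width=2 -> value=3 (bin 11); offset now 15 = byte 1 bit 7; 25 bits remain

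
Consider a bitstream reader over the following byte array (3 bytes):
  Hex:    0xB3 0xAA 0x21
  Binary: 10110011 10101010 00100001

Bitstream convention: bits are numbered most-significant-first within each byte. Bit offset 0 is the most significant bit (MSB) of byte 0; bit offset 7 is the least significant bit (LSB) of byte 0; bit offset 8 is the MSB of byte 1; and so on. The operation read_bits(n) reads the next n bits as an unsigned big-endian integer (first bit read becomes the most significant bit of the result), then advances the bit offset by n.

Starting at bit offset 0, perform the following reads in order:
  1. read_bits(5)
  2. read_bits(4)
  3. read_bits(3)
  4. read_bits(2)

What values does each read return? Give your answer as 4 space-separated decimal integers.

Read 1: bits[0:5] width=5 -> value=22 (bin 10110); offset now 5 = byte 0 bit 5; 19 bits remain
Read 2: bits[5:9] width=4 -> value=7 (bin 0111); offset now 9 = byte 1 bit 1; 15 bits remain
Read 3: bits[9:12] width=3 -> value=2 (bin 010); offset now 12 = byte 1 bit 4; 12 bits remain
Read 4: bits[12:14] width=2 -> value=2 (bin 10); offset now 14 = byte 1 bit 6; 10 bits remain

Answer: 22 7 2 2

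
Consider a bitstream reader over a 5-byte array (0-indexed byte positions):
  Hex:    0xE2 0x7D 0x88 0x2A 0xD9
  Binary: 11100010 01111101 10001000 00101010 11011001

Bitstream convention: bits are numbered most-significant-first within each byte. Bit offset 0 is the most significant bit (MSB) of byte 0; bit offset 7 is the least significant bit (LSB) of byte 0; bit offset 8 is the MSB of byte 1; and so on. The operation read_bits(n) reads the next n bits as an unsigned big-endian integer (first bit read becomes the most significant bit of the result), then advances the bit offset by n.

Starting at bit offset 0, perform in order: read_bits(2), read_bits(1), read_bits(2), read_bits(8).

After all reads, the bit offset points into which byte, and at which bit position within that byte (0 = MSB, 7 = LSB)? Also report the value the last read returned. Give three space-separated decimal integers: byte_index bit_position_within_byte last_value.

Read 1: bits[0:2] width=2 -> value=3 (bin 11); offset now 2 = byte 0 bit 2; 38 bits remain
Read 2: bits[2:3] width=1 -> value=1 (bin 1); offset now 3 = byte 0 bit 3; 37 bits remain
Read 3: bits[3:5] width=2 -> value=0 (bin 00); offset now 5 = byte 0 bit 5; 35 bits remain
Read 4: bits[5:13] width=8 -> value=79 (bin 01001111); offset now 13 = byte 1 bit 5; 27 bits remain

Answer: 1 5 79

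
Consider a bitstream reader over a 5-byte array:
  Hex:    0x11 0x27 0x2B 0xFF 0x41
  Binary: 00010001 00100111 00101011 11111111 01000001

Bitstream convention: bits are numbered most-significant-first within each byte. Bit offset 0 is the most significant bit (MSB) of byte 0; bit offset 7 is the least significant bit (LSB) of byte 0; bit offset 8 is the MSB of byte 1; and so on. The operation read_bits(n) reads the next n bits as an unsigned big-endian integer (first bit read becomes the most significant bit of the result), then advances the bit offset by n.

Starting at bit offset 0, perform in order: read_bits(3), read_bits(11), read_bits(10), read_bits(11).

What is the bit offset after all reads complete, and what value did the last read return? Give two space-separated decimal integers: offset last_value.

Read 1: bits[0:3] width=3 -> value=0 (bin 000); offset now 3 = byte 0 bit 3; 37 bits remain
Read 2: bits[3:14] width=11 -> value=1097 (bin 10001001001); offset now 14 = byte 1 bit 6; 26 bits remain
Read 3: bits[14:24] width=10 -> value=811 (bin 1100101011); offset now 24 = byte 3 bit 0; 16 bits remain
Read 4: bits[24:35] width=11 -> value=2042 (bin 11111111010); offset now 35 = byte 4 bit 3; 5 bits remain

Answer: 35 2042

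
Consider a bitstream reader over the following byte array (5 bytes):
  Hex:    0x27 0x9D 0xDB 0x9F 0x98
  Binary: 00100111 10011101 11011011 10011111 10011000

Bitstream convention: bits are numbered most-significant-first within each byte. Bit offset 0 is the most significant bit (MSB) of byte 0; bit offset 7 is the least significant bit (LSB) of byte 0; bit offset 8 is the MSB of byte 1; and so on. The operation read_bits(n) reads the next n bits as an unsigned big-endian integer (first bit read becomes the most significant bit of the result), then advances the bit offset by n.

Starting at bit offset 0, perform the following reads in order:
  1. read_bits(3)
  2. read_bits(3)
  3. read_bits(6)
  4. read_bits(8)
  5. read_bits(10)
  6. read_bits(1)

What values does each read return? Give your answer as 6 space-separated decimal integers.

Answer: 1 1 57 221 743 1

Derivation:
Read 1: bits[0:3] width=3 -> value=1 (bin 001); offset now 3 = byte 0 bit 3; 37 bits remain
Read 2: bits[3:6] width=3 -> value=1 (bin 001); offset now 6 = byte 0 bit 6; 34 bits remain
Read 3: bits[6:12] width=6 -> value=57 (bin 111001); offset now 12 = byte 1 bit 4; 28 bits remain
Read 4: bits[12:20] width=8 -> value=221 (bin 11011101); offset now 20 = byte 2 bit 4; 20 bits remain
Read 5: bits[20:30] width=10 -> value=743 (bin 1011100111); offset now 30 = byte 3 bit 6; 10 bits remain
Read 6: bits[30:31] width=1 -> value=1 (bin 1); offset now 31 = byte 3 bit 7; 9 bits remain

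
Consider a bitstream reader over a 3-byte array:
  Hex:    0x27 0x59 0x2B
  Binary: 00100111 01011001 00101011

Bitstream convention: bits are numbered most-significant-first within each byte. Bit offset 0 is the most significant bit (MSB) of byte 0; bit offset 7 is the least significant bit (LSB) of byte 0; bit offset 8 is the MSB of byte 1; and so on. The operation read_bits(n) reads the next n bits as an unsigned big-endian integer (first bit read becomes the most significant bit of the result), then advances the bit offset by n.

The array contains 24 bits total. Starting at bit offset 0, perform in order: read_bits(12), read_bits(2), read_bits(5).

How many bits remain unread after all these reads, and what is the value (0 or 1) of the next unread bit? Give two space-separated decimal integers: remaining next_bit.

Answer: 5 0

Derivation:
Read 1: bits[0:12] width=12 -> value=629 (bin 001001110101); offset now 12 = byte 1 bit 4; 12 bits remain
Read 2: bits[12:14] width=2 -> value=2 (bin 10); offset now 14 = byte 1 bit 6; 10 bits remain
Read 3: bits[14:19] width=5 -> value=9 (bin 01001); offset now 19 = byte 2 bit 3; 5 bits remain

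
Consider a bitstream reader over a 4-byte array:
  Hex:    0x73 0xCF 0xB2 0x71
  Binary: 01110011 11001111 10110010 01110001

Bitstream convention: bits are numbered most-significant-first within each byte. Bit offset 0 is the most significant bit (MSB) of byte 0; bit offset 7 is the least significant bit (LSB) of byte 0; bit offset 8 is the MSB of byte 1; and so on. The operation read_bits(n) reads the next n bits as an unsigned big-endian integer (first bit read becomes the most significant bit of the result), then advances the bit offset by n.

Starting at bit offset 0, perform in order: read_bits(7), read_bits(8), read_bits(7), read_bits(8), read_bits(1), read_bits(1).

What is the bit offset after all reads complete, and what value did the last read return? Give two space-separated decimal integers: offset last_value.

Read 1: bits[0:7] width=7 -> value=57 (bin 0111001); offset now 7 = byte 0 bit 7; 25 bits remain
Read 2: bits[7:15] width=8 -> value=231 (bin 11100111); offset now 15 = byte 1 bit 7; 17 bits remain
Read 3: bits[15:22] width=7 -> value=108 (bin 1101100); offset now 22 = byte 2 bit 6; 10 bits remain
Read 4: bits[22:30] width=8 -> value=156 (bin 10011100); offset now 30 = byte 3 bit 6; 2 bits remain
Read 5: bits[30:31] width=1 -> value=0 (bin 0); offset now 31 = byte 3 bit 7; 1 bits remain
Read 6: bits[31:32] width=1 -> value=1 (bin 1); offset now 32 = byte 4 bit 0; 0 bits remain

Answer: 32 1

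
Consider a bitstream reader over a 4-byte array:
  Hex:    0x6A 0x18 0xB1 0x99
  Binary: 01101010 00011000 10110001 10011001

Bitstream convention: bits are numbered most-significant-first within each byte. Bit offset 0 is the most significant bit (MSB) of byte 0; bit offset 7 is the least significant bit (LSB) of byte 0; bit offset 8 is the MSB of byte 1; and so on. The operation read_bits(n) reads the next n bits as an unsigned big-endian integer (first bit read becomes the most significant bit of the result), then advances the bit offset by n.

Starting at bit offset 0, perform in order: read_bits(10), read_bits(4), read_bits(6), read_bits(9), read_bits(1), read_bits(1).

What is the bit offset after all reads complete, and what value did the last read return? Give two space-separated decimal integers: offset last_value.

Read 1: bits[0:10] width=10 -> value=424 (bin 0110101000); offset now 10 = byte 1 bit 2; 22 bits remain
Read 2: bits[10:14] width=4 -> value=6 (bin 0110); offset now 14 = byte 1 bit 6; 18 bits remain
Read 3: bits[14:20] width=6 -> value=11 (bin 001011); offset now 20 = byte 2 bit 4; 12 bits remain
Read 4: bits[20:29] width=9 -> value=51 (bin 000110011); offset now 29 = byte 3 bit 5; 3 bits remain
Read 5: bits[29:30] width=1 -> value=0 (bin 0); offset now 30 = byte 3 bit 6; 2 bits remain
Read 6: bits[30:31] width=1 -> value=0 (bin 0); offset now 31 = byte 3 bit 7; 1 bits remain

Answer: 31 0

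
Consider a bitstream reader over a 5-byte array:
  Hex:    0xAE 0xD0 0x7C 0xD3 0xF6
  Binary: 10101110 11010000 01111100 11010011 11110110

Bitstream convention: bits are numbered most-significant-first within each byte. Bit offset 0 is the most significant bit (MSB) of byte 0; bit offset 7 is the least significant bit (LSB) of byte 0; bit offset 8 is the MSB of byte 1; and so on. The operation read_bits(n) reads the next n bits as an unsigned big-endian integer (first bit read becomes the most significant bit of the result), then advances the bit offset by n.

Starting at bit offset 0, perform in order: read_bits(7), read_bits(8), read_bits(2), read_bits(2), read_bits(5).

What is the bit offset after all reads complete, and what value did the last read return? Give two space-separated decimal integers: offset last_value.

Answer: 24 28

Derivation:
Read 1: bits[0:7] width=7 -> value=87 (bin 1010111); offset now 7 = byte 0 bit 7; 33 bits remain
Read 2: bits[7:15] width=8 -> value=104 (bin 01101000); offset now 15 = byte 1 bit 7; 25 bits remain
Read 3: bits[15:17] width=2 -> value=0 (bin 00); offset now 17 = byte 2 bit 1; 23 bits remain
Read 4: bits[17:19] width=2 -> value=3 (bin 11); offset now 19 = byte 2 bit 3; 21 bits remain
Read 5: bits[19:24] width=5 -> value=28 (bin 11100); offset now 24 = byte 3 bit 0; 16 bits remain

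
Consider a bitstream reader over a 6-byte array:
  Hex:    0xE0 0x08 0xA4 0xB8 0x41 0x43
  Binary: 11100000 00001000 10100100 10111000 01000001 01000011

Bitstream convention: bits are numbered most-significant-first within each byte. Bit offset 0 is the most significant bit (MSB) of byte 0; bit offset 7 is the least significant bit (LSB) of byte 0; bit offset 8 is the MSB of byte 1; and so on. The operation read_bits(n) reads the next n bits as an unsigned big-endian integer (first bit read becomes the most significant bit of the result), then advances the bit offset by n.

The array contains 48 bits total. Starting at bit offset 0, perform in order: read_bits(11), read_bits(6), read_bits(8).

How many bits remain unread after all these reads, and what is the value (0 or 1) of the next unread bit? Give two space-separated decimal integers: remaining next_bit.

Answer: 23 0

Derivation:
Read 1: bits[0:11] width=11 -> value=1792 (bin 11100000000); offset now 11 = byte 1 bit 3; 37 bits remain
Read 2: bits[11:17] width=6 -> value=17 (bin 010001); offset now 17 = byte 2 bit 1; 31 bits remain
Read 3: bits[17:25] width=8 -> value=73 (bin 01001001); offset now 25 = byte 3 bit 1; 23 bits remain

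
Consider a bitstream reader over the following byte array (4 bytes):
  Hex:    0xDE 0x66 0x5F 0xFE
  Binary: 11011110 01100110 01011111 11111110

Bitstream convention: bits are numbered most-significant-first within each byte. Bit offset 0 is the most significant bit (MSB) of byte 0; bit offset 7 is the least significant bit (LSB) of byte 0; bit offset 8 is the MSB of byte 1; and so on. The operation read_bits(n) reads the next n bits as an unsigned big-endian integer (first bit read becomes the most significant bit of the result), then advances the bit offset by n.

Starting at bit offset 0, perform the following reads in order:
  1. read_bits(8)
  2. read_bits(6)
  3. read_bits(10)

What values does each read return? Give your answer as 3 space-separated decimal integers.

Read 1: bits[0:8] width=8 -> value=222 (bin 11011110); offset now 8 = byte 1 bit 0; 24 bits remain
Read 2: bits[8:14] width=6 -> value=25 (bin 011001); offset now 14 = byte 1 bit 6; 18 bits remain
Read 3: bits[14:24] width=10 -> value=607 (bin 1001011111); offset now 24 = byte 3 bit 0; 8 bits remain

Answer: 222 25 607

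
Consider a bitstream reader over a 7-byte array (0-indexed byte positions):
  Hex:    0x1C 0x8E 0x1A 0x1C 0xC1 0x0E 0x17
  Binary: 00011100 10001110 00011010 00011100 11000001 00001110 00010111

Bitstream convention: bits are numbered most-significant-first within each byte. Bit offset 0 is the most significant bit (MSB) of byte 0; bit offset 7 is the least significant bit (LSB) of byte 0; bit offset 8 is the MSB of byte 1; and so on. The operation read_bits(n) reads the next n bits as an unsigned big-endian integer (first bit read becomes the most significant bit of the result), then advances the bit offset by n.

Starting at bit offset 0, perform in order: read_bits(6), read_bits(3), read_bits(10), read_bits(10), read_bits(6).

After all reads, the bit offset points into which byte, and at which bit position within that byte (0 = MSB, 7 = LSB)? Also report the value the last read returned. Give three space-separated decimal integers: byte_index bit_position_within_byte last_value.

Read 1: bits[0:6] width=6 -> value=7 (bin 000111); offset now 6 = byte 0 bit 6; 50 bits remain
Read 2: bits[6:9] width=3 -> value=1 (bin 001); offset now 9 = byte 1 bit 1; 47 bits remain
Read 3: bits[9:19] width=10 -> value=112 (bin 0001110000); offset now 19 = byte 2 bit 3; 37 bits remain
Read 4: bits[19:29] width=10 -> value=835 (bin 1101000011); offset now 29 = byte 3 bit 5; 27 bits remain
Read 5: bits[29:35] width=6 -> value=38 (bin 100110); offset now 35 = byte 4 bit 3; 21 bits remain

Answer: 4 3 38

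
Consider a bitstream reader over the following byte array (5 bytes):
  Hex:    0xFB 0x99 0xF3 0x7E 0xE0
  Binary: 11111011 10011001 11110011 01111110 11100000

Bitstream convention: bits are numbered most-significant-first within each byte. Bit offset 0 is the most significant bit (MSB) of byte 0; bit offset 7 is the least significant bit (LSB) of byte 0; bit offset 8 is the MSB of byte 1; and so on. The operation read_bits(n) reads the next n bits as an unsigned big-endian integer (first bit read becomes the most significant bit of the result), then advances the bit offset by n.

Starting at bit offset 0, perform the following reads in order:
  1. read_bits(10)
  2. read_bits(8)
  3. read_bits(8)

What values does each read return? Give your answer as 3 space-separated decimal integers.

Read 1: bits[0:10] width=10 -> value=1006 (bin 1111101110); offset now 10 = byte 1 bit 2; 30 bits remain
Read 2: bits[10:18] width=8 -> value=103 (bin 01100111); offset now 18 = byte 2 bit 2; 22 bits remain
Read 3: bits[18:26] width=8 -> value=205 (bin 11001101); offset now 26 = byte 3 bit 2; 14 bits remain

Answer: 1006 103 205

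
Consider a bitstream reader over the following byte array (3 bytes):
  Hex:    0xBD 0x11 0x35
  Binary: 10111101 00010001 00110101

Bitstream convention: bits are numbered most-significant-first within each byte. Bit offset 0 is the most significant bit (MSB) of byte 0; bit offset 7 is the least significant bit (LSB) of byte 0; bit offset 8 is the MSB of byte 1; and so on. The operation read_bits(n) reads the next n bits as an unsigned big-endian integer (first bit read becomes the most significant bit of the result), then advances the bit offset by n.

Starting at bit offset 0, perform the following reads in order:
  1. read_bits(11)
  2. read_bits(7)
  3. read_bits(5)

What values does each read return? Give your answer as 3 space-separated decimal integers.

Answer: 1512 68 26

Derivation:
Read 1: bits[0:11] width=11 -> value=1512 (bin 10111101000); offset now 11 = byte 1 bit 3; 13 bits remain
Read 2: bits[11:18] width=7 -> value=68 (bin 1000100); offset now 18 = byte 2 bit 2; 6 bits remain
Read 3: bits[18:23] width=5 -> value=26 (bin 11010); offset now 23 = byte 2 bit 7; 1 bits remain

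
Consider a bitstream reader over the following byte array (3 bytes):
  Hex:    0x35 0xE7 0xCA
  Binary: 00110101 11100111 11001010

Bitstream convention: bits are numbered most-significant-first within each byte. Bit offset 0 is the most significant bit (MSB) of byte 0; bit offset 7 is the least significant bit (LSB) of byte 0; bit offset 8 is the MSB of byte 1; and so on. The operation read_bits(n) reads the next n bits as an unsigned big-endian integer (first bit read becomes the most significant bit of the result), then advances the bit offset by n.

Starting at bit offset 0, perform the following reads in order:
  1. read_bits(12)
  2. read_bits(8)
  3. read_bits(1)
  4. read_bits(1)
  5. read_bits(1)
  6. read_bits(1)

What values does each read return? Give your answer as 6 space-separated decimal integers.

Read 1: bits[0:12] width=12 -> value=862 (bin 001101011110); offset now 12 = byte 1 bit 4; 12 bits remain
Read 2: bits[12:20] width=8 -> value=124 (bin 01111100); offset now 20 = byte 2 bit 4; 4 bits remain
Read 3: bits[20:21] width=1 -> value=1 (bin 1); offset now 21 = byte 2 bit 5; 3 bits remain
Read 4: bits[21:22] width=1 -> value=0 (bin 0); offset now 22 = byte 2 bit 6; 2 bits remain
Read 5: bits[22:23] width=1 -> value=1 (bin 1); offset now 23 = byte 2 bit 7; 1 bits remain
Read 6: bits[23:24] width=1 -> value=0 (bin 0); offset now 24 = byte 3 bit 0; 0 bits remain

Answer: 862 124 1 0 1 0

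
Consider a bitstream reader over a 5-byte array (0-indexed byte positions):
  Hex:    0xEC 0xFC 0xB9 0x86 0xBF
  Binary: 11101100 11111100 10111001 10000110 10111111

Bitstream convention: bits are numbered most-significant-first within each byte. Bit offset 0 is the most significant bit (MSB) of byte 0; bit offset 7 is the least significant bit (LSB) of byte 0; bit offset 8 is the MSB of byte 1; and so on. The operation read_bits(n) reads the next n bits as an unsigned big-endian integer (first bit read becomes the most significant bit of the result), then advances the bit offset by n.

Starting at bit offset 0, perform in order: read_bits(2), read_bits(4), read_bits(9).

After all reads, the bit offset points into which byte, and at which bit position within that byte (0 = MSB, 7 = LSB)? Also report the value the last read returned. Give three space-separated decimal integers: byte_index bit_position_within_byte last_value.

Read 1: bits[0:2] width=2 -> value=3 (bin 11); offset now 2 = byte 0 bit 2; 38 bits remain
Read 2: bits[2:6] width=4 -> value=11 (bin 1011); offset now 6 = byte 0 bit 6; 34 bits remain
Read 3: bits[6:15] width=9 -> value=126 (bin 001111110); offset now 15 = byte 1 bit 7; 25 bits remain

Answer: 1 7 126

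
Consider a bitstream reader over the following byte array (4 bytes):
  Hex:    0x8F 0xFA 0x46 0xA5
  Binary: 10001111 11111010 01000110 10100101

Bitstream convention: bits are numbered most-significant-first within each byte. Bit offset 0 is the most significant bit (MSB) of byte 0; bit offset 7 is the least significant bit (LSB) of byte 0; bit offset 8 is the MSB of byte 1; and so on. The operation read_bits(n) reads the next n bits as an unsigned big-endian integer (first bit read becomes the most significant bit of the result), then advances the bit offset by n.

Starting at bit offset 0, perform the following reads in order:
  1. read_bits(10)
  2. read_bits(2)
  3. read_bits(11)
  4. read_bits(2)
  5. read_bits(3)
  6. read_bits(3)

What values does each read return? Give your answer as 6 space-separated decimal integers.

Answer: 575 3 1315 1 2 2

Derivation:
Read 1: bits[0:10] width=10 -> value=575 (bin 1000111111); offset now 10 = byte 1 bit 2; 22 bits remain
Read 2: bits[10:12] width=2 -> value=3 (bin 11); offset now 12 = byte 1 bit 4; 20 bits remain
Read 3: bits[12:23] width=11 -> value=1315 (bin 10100100011); offset now 23 = byte 2 bit 7; 9 bits remain
Read 4: bits[23:25] width=2 -> value=1 (bin 01); offset now 25 = byte 3 bit 1; 7 bits remain
Read 5: bits[25:28] width=3 -> value=2 (bin 010); offset now 28 = byte 3 bit 4; 4 bits remain
Read 6: bits[28:31] width=3 -> value=2 (bin 010); offset now 31 = byte 3 bit 7; 1 bits remain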